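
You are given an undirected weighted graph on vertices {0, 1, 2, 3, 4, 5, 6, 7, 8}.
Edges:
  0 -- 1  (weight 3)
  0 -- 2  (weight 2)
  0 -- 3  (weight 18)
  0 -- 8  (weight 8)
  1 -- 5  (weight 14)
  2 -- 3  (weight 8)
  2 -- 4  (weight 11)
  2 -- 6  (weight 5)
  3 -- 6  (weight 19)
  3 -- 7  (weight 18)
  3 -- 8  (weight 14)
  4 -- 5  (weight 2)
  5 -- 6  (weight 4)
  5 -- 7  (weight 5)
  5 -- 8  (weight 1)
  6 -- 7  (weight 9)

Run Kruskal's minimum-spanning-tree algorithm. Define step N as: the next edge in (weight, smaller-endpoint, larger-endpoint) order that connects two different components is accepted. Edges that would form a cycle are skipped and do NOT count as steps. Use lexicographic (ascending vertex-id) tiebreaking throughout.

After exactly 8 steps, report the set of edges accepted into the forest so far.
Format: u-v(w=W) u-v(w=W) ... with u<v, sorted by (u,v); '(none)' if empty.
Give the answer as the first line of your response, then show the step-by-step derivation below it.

0-1(w=3) 0-2(w=2) 2-3(w=8) 2-6(w=5) 4-5(w=2) 5-6(w=4) 5-7(w=5) 5-8(w=1)

step 1: add edge 5-8 (w=1); MST = {5-8(w=1)}
step 2: add edge 0-2 (w=2); MST = {0-2(w=2) 5-8(w=1)}
step 3: add edge 4-5 (w=2); MST = {0-2(w=2) 4-5(w=2) 5-8(w=1)}
step 4: add edge 0-1 (w=3); MST = {0-1(w=3) 0-2(w=2) 4-5(w=2) 5-8(w=1)}
step 5: add edge 5-6 (w=4); MST = {0-1(w=3) 0-2(w=2) 4-5(w=2) 5-6(w=4) 5-8(w=1)}
step 6: add edge 2-6 (w=5); MST = {0-1(w=3) 0-2(w=2) 2-6(w=5) 4-5(w=2) 5-6(w=4) 5-8(w=1)}
step 7: add edge 5-7 (w=5); MST = {0-1(w=3) 0-2(w=2) 2-6(w=5) 4-5(w=2) 5-6(w=4) 5-7(w=5) 5-8(w=1)}
step 8: add edge 2-3 (w=8); MST = {0-1(w=3) 0-2(w=2) 2-3(w=8) 2-6(w=5) 4-5(w=2) 5-6(w=4) 5-7(w=5) 5-8(w=1)}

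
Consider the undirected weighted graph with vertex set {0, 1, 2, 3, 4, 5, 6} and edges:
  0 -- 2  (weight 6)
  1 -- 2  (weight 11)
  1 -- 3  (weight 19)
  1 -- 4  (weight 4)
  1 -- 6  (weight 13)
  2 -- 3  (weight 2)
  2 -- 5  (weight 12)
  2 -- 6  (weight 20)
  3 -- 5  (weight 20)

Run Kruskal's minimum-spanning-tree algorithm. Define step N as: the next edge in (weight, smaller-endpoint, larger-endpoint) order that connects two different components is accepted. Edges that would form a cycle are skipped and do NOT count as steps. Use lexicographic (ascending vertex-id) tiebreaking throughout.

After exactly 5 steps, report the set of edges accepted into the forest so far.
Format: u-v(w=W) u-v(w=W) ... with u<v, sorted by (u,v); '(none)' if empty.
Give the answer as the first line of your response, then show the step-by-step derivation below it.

0-2(w=6) 1-2(w=11) 1-4(w=4) 2-3(w=2) 2-5(w=12)

step 1: add edge 2-3 (w=2); MST = {2-3(w=2)}
step 2: add edge 1-4 (w=4); MST = {1-4(w=4) 2-3(w=2)}
step 3: add edge 0-2 (w=6); MST = {0-2(w=6) 1-4(w=4) 2-3(w=2)}
step 4: add edge 1-2 (w=11); MST = {0-2(w=6) 1-2(w=11) 1-4(w=4) 2-3(w=2)}
step 5: add edge 2-5 (w=12); MST = {0-2(w=6) 1-2(w=11) 1-4(w=4) 2-3(w=2) 2-5(w=12)}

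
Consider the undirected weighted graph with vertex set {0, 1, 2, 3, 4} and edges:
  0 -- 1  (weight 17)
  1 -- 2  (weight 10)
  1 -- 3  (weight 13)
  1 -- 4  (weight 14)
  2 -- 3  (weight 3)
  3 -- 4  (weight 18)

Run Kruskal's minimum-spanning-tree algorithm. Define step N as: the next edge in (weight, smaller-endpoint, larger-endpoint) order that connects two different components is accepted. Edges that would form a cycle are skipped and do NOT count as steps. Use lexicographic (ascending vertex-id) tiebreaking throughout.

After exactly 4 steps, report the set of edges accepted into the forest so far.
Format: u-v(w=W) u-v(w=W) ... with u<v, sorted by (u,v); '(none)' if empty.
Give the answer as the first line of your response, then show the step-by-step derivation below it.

0-1(w=17) 1-2(w=10) 1-4(w=14) 2-3(w=3)

step 1: add edge 2-3 (w=3); MST = {2-3(w=3)}
step 2: add edge 1-2 (w=10); MST = {1-2(w=10) 2-3(w=3)}
step 3: add edge 1-4 (w=14); MST = {1-2(w=10) 1-4(w=14) 2-3(w=3)}
step 4: add edge 0-1 (w=17); MST = {0-1(w=17) 1-2(w=10) 1-4(w=14) 2-3(w=3)}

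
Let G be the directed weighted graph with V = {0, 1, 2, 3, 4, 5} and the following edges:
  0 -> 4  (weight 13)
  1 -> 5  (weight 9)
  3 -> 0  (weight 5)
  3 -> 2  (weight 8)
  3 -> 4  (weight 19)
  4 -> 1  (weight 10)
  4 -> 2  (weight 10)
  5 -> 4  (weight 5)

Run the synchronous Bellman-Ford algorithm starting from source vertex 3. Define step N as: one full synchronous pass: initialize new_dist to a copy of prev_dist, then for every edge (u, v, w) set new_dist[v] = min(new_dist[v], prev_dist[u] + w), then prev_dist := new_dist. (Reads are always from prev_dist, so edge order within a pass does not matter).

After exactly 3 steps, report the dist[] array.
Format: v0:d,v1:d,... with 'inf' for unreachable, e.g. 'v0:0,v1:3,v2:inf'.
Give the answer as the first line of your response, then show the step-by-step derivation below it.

v0:5,v1:28,v2:8,v3:0,v4:18,v5:38

step 1: dist = v0:5,v1:inf,v2:8,v3:0,v4:19,v5:inf
step 2: dist = v0:5,v1:29,v2:8,v3:0,v4:18,v5:inf
step 3: dist = v0:5,v1:28,v2:8,v3:0,v4:18,v5:38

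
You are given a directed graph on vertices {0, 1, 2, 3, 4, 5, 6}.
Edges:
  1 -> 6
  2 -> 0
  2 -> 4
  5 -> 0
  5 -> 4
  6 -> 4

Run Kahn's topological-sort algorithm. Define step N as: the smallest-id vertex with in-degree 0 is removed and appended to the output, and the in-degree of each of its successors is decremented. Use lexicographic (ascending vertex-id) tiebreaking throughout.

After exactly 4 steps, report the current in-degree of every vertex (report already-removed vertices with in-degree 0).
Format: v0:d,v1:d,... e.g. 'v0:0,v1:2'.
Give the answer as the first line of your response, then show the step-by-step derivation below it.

v0:0,v1:0,v2:0,v3:0,v4:1,v5:0,v6:0

step 1: output 1; order=[1]; indeg=(2,0,0,0,3,0,0)
step 2: output 2; order=[1,2]; indeg=(1,0,0,0,2,0,0)
step 3: output 3; order=[1,2,3]; indeg=(1,0,0,0,2,0,0)
step 4: output 5; order=[1,2,3,5]; indeg=(0,0,0,0,1,0,0)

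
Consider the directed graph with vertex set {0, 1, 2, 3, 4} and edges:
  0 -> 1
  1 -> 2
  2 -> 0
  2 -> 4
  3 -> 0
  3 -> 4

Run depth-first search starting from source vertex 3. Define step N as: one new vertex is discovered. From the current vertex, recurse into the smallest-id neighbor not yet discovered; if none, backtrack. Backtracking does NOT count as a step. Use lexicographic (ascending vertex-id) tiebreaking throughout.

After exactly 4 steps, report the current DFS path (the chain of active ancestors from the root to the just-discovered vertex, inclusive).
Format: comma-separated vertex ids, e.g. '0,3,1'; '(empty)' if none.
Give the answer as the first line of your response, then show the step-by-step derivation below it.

3,0,1,2

step 1: discover 3; path=3; order=3
step 2: discover 0; path=3>0; order=3,0
step 3: discover 1; path=3>0>1; order=3,0,1
step 4: discover 2; path=3>0>1>2; order=3,0,1,2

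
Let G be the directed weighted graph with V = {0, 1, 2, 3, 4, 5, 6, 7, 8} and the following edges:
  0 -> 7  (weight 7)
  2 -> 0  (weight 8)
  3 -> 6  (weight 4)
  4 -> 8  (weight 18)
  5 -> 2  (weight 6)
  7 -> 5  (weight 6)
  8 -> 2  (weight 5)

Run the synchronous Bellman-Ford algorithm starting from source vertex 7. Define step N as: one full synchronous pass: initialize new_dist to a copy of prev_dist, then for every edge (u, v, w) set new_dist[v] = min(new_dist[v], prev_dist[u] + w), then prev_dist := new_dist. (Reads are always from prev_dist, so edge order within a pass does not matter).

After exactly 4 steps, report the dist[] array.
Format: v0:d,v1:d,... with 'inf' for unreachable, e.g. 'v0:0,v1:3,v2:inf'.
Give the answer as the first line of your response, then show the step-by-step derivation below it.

v0:20,v1:inf,v2:12,v3:inf,v4:inf,v5:6,v6:inf,v7:0,v8:inf

step 1: dist = v0:inf,v1:inf,v2:inf,v3:inf,v4:inf,v5:6,v6:inf,v7:0,v8:inf
step 2: dist = v0:inf,v1:inf,v2:12,v3:inf,v4:inf,v5:6,v6:inf,v7:0,v8:inf
step 3: dist = v0:20,v1:inf,v2:12,v3:inf,v4:inf,v5:6,v6:inf,v7:0,v8:inf
step 4: dist = v0:20,v1:inf,v2:12,v3:inf,v4:inf,v5:6,v6:inf,v7:0,v8:inf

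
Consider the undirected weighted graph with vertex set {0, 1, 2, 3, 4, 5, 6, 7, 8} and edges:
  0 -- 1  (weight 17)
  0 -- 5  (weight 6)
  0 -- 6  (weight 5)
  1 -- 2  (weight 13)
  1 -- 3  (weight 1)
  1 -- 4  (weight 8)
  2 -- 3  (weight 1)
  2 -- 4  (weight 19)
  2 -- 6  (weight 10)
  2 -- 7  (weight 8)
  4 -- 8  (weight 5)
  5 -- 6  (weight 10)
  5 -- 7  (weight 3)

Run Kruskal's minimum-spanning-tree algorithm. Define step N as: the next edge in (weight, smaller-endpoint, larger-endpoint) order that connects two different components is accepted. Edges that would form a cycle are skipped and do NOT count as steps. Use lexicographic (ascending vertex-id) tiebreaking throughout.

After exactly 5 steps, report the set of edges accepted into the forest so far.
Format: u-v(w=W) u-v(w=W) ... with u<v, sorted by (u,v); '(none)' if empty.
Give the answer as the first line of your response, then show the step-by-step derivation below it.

0-6(w=5) 1-3(w=1) 2-3(w=1) 4-8(w=5) 5-7(w=3)

step 1: add edge 1-3 (w=1); MST = {1-3(w=1)}
step 2: add edge 2-3 (w=1); MST = {1-3(w=1) 2-3(w=1)}
step 3: add edge 5-7 (w=3); MST = {1-3(w=1) 2-3(w=1) 5-7(w=3)}
step 4: add edge 0-6 (w=5); MST = {0-6(w=5) 1-3(w=1) 2-3(w=1) 5-7(w=3)}
step 5: add edge 4-8 (w=5); MST = {0-6(w=5) 1-3(w=1) 2-3(w=1) 4-8(w=5) 5-7(w=3)}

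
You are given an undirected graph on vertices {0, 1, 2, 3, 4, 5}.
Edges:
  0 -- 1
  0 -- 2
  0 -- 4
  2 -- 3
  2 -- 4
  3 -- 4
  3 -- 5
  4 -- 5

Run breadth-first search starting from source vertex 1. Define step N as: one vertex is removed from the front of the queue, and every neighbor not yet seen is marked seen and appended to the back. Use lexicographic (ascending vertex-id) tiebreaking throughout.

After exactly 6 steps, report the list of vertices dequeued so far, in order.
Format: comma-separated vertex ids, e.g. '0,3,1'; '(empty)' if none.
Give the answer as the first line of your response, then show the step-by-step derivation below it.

1,0,2,4,3,5

step 1: dequeue 1; queue=[0]; order=1
step 2: dequeue 0; queue=[2,4]; order=1,0
step 3: dequeue 2; queue=[4,3]; order=1,0,2
step 4: dequeue 4; queue=[3,5]; order=1,0,2,4
step 5: dequeue 3; queue=[5]; order=1,0,2,4,3
step 6: dequeue 5; queue=[(empty)]; order=1,0,2,4,3,5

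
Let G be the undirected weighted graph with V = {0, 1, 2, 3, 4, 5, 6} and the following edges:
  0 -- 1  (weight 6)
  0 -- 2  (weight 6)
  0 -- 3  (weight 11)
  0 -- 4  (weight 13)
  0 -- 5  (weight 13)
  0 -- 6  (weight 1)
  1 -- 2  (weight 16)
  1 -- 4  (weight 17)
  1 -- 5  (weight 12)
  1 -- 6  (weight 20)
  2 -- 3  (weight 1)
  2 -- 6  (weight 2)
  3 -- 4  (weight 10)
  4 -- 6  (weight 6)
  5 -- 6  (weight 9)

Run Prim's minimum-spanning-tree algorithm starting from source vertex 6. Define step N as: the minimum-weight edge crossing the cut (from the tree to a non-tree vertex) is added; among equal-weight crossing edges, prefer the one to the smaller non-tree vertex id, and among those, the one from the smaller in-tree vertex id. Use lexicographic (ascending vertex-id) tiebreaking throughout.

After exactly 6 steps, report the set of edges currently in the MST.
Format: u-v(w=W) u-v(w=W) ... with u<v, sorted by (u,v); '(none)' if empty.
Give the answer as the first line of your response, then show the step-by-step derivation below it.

0-1(w=6) 0-6(w=1) 2-3(w=1) 2-6(w=2) 4-6(w=6) 5-6(w=9)

step 1: add edge 0-6 (w=1); MST = {0-6(w=1)}
step 2: add edge 2-6 (w=2); MST = {0-6(w=1) 2-6(w=2)}
step 3: add edge 2-3 (w=1); MST = {0-6(w=1) 2-3(w=1) 2-6(w=2)}
step 4: add edge 0-1 (w=6); MST = {0-1(w=6) 0-6(w=1) 2-3(w=1) 2-6(w=2)}
step 5: add edge 4-6 (w=6); MST = {0-1(w=6) 0-6(w=1) 2-3(w=1) 2-6(w=2) 4-6(w=6)}
step 6: add edge 5-6 (w=9); MST = {0-1(w=6) 0-6(w=1) 2-3(w=1) 2-6(w=2) 4-6(w=6) 5-6(w=9)}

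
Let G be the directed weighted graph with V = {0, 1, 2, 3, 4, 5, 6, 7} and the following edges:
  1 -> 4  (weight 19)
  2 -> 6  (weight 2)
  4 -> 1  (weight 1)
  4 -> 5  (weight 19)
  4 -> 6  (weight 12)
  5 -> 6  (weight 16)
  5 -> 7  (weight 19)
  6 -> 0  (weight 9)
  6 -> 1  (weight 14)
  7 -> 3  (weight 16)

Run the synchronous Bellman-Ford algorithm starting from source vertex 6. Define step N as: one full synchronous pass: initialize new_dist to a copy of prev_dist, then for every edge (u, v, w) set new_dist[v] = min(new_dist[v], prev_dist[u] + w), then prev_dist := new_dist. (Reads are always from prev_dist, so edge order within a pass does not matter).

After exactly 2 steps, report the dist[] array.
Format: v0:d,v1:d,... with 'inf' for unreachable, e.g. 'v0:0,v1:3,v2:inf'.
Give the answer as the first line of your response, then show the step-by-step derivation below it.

v0:9,v1:14,v2:inf,v3:inf,v4:33,v5:inf,v6:0,v7:inf

step 1: dist = v0:9,v1:14,v2:inf,v3:inf,v4:inf,v5:inf,v6:0,v7:inf
step 2: dist = v0:9,v1:14,v2:inf,v3:inf,v4:33,v5:inf,v6:0,v7:inf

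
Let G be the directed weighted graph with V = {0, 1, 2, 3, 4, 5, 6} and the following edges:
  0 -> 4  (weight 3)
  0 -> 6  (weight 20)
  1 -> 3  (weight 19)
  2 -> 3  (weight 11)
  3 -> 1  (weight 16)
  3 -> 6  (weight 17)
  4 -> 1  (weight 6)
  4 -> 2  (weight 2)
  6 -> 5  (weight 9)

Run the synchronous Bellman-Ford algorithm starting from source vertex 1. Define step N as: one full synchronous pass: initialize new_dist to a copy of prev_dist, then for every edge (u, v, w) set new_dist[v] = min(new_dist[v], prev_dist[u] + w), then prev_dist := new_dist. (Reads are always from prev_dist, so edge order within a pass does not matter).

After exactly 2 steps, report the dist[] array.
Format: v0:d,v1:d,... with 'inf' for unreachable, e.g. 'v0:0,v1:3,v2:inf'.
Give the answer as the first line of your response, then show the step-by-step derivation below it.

v0:inf,v1:0,v2:inf,v3:19,v4:inf,v5:inf,v6:36

step 1: dist = v0:inf,v1:0,v2:inf,v3:19,v4:inf,v5:inf,v6:inf
step 2: dist = v0:inf,v1:0,v2:inf,v3:19,v4:inf,v5:inf,v6:36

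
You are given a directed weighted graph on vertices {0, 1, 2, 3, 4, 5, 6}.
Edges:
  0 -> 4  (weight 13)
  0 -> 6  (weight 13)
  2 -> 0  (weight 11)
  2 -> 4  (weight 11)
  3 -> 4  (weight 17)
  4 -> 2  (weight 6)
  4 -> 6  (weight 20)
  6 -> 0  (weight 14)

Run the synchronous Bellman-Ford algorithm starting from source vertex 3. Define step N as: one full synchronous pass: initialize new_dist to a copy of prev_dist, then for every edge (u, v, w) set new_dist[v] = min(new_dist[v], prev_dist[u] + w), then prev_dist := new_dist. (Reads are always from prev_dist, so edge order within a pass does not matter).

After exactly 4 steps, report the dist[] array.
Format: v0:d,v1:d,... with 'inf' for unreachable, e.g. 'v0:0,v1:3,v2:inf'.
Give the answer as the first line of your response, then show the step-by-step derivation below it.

v0:34,v1:inf,v2:23,v3:0,v4:17,v5:inf,v6:37

step 1: dist = v0:inf,v1:inf,v2:inf,v3:0,v4:17,v5:inf,v6:inf
step 2: dist = v0:inf,v1:inf,v2:23,v3:0,v4:17,v5:inf,v6:37
step 3: dist = v0:34,v1:inf,v2:23,v3:0,v4:17,v5:inf,v6:37
step 4: dist = v0:34,v1:inf,v2:23,v3:0,v4:17,v5:inf,v6:37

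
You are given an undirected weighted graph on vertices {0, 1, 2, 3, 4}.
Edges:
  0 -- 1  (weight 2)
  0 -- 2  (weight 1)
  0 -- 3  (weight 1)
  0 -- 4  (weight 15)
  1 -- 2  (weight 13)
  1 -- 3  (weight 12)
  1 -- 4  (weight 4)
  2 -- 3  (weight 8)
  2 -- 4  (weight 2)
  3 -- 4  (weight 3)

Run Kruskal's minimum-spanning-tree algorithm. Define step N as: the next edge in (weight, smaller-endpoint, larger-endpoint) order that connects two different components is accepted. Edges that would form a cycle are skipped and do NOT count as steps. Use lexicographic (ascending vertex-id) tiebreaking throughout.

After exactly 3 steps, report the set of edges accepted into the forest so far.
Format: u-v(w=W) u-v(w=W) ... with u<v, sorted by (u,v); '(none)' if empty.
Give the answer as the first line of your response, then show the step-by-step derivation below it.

0-1(w=2) 0-2(w=1) 0-3(w=1)

step 1: add edge 0-2 (w=1); MST = {0-2(w=1)}
step 2: add edge 0-3 (w=1); MST = {0-2(w=1) 0-3(w=1)}
step 3: add edge 0-1 (w=2); MST = {0-1(w=2) 0-2(w=1) 0-3(w=1)}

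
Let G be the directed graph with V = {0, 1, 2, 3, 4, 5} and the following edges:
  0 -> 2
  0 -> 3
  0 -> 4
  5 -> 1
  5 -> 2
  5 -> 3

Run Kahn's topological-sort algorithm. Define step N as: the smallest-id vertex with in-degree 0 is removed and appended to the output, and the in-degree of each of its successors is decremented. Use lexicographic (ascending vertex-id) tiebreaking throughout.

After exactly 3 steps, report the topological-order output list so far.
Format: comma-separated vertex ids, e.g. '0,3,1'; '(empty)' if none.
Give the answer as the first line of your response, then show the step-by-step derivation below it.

0,4,5

step 1: output 0; order=[0]; indeg=(0,1,1,1,0,0)
step 2: output 4; order=[0,4]; indeg=(0,1,1,1,0,0)
step 3: output 5; order=[0,4,5]; indeg=(0,0,0,0,0,0)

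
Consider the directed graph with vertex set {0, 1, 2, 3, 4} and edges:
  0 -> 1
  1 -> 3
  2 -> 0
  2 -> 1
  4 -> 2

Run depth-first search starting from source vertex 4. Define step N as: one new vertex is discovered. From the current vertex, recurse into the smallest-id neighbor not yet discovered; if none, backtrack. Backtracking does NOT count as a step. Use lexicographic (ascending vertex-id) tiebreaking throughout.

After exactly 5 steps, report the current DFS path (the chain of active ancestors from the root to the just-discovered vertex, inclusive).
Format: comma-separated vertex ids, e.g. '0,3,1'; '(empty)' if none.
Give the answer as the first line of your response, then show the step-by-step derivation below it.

4,2,0,1,3

step 1: discover 4; path=4; order=4
step 2: discover 2; path=4>2; order=4,2
step 3: discover 0; path=4>2>0; order=4,2,0
step 4: discover 1; path=4>2>0>1; order=4,2,0,1
step 5: discover 3; path=4>2>0>1>3; order=4,2,0,1,3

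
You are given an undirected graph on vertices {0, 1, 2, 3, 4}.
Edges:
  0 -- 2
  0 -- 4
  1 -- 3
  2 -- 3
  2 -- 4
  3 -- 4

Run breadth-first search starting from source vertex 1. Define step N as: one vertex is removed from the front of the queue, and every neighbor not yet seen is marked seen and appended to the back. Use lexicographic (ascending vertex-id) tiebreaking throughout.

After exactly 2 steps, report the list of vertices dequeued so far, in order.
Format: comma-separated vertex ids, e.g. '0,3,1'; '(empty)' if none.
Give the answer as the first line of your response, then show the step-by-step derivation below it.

1,3

step 1: dequeue 1; queue=[3]; order=1
step 2: dequeue 3; queue=[2,4]; order=1,3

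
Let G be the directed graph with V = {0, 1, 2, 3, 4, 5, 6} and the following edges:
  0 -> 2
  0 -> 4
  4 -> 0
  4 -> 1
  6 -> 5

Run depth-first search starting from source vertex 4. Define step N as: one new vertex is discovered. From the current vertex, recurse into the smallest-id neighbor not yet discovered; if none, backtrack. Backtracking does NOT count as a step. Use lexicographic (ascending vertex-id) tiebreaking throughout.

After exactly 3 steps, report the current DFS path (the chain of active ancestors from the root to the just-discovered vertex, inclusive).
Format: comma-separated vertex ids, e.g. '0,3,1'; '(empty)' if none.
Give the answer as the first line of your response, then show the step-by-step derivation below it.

4,0,2

step 1: discover 4; path=4; order=4
step 2: discover 0; path=4>0; order=4,0
step 3: discover 2; path=4>0>2; order=4,0,2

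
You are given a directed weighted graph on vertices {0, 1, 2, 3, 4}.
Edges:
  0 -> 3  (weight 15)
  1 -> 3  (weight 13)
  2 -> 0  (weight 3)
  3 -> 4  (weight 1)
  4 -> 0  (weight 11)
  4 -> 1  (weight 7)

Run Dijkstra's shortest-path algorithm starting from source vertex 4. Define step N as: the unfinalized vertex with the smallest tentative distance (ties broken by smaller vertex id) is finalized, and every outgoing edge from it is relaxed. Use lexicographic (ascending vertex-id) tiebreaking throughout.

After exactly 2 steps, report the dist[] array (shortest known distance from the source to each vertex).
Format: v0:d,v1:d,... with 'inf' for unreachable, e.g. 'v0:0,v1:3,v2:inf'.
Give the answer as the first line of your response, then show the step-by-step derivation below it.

v0:11,v1:7,v2:inf,v3:20,v4:0

step 1: dist = v0:11,v1:7,v2:inf,v3:inf,v4:0
step 2: dist = v0:11,v1:7,v2:inf,v3:20,v4:0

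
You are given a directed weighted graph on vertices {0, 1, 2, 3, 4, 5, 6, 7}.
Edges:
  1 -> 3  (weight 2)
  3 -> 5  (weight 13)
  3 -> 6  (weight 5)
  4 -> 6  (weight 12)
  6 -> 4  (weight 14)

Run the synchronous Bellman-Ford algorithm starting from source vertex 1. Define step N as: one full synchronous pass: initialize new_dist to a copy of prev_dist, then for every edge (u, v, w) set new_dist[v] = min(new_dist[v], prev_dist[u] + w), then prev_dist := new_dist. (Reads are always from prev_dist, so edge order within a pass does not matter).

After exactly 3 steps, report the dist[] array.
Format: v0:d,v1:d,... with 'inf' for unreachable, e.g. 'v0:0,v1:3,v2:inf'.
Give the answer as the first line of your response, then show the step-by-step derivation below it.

v0:inf,v1:0,v2:inf,v3:2,v4:21,v5:15,v6:7,v7:inf

step 1: dist = v0:inf,v1:0,v2:inf,v3:2,v4:inf,v5:inf,v6:inf,v7:inf
step 2: dist = v0:inf,v1:0,v2:inf,v3:2,v4:inf,v5:15,v6:7,v7:inf
step 3: dist = v0:inf,v1:0,v2:inf,v3:2,v4:21,v5:15,v6:7,v7:inf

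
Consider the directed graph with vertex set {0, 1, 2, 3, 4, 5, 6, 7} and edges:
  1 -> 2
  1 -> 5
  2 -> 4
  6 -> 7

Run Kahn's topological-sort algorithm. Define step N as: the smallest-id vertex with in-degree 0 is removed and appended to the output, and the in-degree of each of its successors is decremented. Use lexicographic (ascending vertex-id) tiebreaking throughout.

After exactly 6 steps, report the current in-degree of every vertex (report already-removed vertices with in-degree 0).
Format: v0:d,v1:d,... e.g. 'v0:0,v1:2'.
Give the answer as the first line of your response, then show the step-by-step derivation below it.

v0:0,v1:0,v2:0,v3:0,v4:0,v5:0,v6:0,v7:1

step 1: output 0; order=[0]; indeg=(0,0,1,0,1,1,0,1)
step 2: output 1; order=[0,1]; indeg=(0,0,0,0,1,0,0,1)
step 3: output 2; order=[0,1,2]; indeg=(0,0,0,0,0,0,0,1)
step 4: output 3; order=[0,1,2,3]; indeg=(0,0,0,0,0,0,0,1)
step 5: output 4; order=[0,1,2,3,4]; indeg=(0,0,0,0,0,0,0,1)
step 6: output 5; order=[0,1,2,3,4,5]; indeg=(0,0,0,0,0,0,0,1)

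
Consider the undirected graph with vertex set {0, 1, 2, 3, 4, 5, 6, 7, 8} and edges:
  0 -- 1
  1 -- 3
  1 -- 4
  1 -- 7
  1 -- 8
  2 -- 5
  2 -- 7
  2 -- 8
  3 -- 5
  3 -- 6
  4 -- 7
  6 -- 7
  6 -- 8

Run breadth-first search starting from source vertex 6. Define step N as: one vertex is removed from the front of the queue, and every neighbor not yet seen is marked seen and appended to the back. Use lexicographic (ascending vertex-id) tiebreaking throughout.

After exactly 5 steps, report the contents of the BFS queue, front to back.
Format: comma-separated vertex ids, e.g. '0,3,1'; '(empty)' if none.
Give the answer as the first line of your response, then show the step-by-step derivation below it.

5,2,4,0

step 1: dequeue 6; queue=[3,7,8]; order=6
step 2: dequeue 3; queue=[7,8,1,5]; order=6,3
step 3: dequeue 7; queue=[8,1,5,2,4]; order=6,3,7
step 4: dequeue 8; queue=[1,5,2,4]; order=6,3,7,8
step 5: dequeue 1; queue=[5,2,4,0]; order=6,3,7,8,1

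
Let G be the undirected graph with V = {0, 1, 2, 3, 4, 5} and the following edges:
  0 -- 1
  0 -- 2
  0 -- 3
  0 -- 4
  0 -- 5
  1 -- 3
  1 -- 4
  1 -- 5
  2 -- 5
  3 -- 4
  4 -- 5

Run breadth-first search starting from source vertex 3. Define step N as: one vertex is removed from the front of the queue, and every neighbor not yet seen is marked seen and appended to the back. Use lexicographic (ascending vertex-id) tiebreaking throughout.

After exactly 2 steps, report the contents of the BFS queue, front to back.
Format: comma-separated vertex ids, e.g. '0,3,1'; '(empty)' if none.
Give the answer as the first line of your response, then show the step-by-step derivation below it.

1,4,2,5

step 1: dequeue 3; queue=[0,1,4]; order=3
step 2: dequeue 0; queue=[1,4,2,5]; order=3,0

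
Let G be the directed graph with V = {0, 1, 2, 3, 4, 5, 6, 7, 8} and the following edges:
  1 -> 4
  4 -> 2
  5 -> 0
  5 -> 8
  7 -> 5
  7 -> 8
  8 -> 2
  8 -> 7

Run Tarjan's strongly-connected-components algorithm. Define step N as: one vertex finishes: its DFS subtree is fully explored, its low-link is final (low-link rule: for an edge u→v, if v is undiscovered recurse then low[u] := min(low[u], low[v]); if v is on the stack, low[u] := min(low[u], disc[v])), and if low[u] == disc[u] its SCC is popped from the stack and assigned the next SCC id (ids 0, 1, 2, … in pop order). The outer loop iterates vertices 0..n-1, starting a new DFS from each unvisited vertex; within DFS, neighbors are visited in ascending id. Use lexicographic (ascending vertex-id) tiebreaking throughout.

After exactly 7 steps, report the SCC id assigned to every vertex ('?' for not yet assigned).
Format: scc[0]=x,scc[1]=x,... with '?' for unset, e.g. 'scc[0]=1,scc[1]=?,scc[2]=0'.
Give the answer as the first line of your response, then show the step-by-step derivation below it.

scc[0]=0,scc[1]=3,scc[2]=1,scc[3]=4,scc[4]=2,scc[5]=?,scc[6]=?,scc[7]=?,scc[8]=?

step 1: low=(low[0]=0,low[1]=?,low[2]=?,low[3]=?,low[4]=?,low[5]=?,low[6]=?,low[7]=?,low[8]=?); scc=(scc[0]=0,scc[1]=?,scc[2]=?,scc[3]=?,scc[4]=?,scc[5]=?,scc[6]=?,scc[7]=?,scc[8]=?)
step 2: low=(low[0]=0,low[1]=1,low[2]=3,low[3]=?,low[4]=2,low[5]=?,low[6]=?,low[7]=?,low[8]=?); scc=(scc[0]=0,scc[1]=?,scc[2]=1,scc[3]=?,scc[4]=?,scc[5]=?,scc[6]=?,scc[7]=?,scc[8]=?)
step 3: low=(low[0]=0,low[1]=1,low[2]=3,low[3]=?,low[4]=2,low[5]=?,low[6]=?,low[7]=?,low[8]=?); scc=(scc[0]=0,scc[1]=?,scc[2]=1,scc[3]=?,scc[4]=2,scc[5]=?,scc[6]=?,scc[7]=?,scc[8]=?)
step 4: low=(low[0]=0,low[1]=1,low[2]=3,low[3]=?,low[4]=2,low[5]=?,low[6]=?,low[7]=?,low[8]=?); scc=(scc[0]=0,scc[1]=3,scc[2]=1,scc[3]=?,scc[4]=2,scc[5]=?,scc[6]=?,scc[7]=?,scc[8]=?)
step 5: low=(low[0]=0,low[1]=1,low[2]=3,low[3]=4,low[4]=2,low[5]=?,low[6]=?,low[7]=?,low[8]=?); scc=(scc[0]=0,scc[1]=3,scc[2]=1,scc[3]=4,scc[4]=2,scc[5]=?,scc[6]=?,scc[7]=?,scc[8]=?)
step 6: low=(low[0]=0,low[1]=1,low[2]=3,low[3]=4,low[4]=2,low[5]=5,low[6]=?,low[7]=5,low[8]=6); scc=(scc[0]=0,scc[1]=3,scc[2]=1,scc[3]=4,scc[4]=2,scc[5]=?,scc[6]=?,scc[7]=?,scc[8]=?)
step 7: low=(low[0]=0,low[1]=1,low[2]=3,low[3]=4,low[4]=2,low[5]=5,low[6]=?,low[7]=5,low[8]=5); scc=(scc[0]=0,scc[1]=3,scc[2]=1,scc[3]=4,scc[4]=2,scc[5]=?,scc[6]=?,scc[7]=?,scc[8]=?)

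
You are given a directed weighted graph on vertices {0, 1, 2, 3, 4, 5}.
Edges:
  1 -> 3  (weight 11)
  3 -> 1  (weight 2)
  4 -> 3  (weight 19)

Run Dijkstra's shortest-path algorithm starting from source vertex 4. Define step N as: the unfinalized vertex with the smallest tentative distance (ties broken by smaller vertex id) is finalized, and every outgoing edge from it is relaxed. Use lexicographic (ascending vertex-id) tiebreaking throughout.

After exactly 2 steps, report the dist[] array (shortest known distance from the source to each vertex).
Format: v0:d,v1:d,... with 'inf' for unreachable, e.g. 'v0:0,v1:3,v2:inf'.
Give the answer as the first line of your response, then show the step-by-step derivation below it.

v0:inf,v1:21,v2:inf,v3:19,v4:0,v5:inf

step 1: dist = v0:inf,v1:inf,v2:inf,v3:19,v4:0,v5:inf
step 2: dist = v0:inf,v1:21,v2:inf,v3:19,v4:0,v5:inf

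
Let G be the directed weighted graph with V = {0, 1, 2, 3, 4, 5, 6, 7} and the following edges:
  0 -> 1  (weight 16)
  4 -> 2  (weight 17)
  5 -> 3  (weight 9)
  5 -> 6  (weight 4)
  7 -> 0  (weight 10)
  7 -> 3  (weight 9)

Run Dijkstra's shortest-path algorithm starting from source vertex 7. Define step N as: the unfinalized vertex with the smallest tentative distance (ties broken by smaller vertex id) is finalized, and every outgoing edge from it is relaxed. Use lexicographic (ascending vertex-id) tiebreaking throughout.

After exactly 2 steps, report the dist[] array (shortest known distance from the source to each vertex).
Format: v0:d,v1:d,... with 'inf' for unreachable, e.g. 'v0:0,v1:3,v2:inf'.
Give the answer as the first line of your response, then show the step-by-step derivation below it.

v0:10,v1:inf,v2:inf,v3:9,v4:inf,v5:inf,v6:inf,v7:0

step 1: dist = v0:10,v1:inf,v2:inf,v3:9,v4:inf,v5:inf,v6:inf,v7:0
step 2: dist = v0:10,v1:inf,v2:inf,v3:9,v4:inf,v5:inf,v6:inf,v7:0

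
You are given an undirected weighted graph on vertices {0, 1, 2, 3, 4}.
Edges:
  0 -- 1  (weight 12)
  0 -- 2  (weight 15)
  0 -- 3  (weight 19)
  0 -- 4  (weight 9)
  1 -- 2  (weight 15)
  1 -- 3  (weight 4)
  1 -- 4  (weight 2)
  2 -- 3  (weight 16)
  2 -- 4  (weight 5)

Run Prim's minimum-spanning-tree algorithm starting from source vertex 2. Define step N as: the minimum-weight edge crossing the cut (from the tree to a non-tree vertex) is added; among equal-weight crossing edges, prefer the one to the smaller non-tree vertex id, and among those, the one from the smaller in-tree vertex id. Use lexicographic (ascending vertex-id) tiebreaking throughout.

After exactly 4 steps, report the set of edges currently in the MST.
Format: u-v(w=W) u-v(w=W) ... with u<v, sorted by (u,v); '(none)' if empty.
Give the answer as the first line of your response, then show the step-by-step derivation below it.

0-4(w=9) 1-3(w=4) 1-4(w=2) 2-4(w=5)

step 1: add edge 2-4 (w=5); MST = {2-4(w=5)}
step 2: add edge 1-4 (w=2); MST = {1-4(w=2) 2-4(w=5)}
step 3: add edge 1-3 (w=4); MST = {1-3(w=4) 1-4(w=2) 2-4(w=5)}
step 4: add edge 0-4 (w=9); MST = {0-4(w=9) 1-3(w=4) 1-4(w=2) 2-4(w=5)}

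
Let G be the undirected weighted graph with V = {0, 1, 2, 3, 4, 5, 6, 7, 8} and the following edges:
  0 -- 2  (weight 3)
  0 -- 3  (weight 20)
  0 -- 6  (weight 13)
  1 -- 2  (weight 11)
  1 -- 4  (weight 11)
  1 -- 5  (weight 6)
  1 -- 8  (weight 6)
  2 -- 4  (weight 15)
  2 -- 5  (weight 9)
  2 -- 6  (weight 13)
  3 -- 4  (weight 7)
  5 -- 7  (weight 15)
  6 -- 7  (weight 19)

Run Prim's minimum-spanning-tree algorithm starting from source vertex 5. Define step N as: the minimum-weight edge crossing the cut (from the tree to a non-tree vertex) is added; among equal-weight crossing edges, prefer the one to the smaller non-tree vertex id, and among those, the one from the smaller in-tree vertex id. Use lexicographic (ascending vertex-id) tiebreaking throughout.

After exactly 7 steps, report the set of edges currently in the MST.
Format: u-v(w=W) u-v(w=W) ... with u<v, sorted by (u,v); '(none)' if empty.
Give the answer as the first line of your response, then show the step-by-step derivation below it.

0-2(w=3) 0-6(w=13) 1-4(w=11) 1-5(w=6) 1-8(w=6) 2-5(w=9) 3-4(w=7)

step 1: add edge 1-5 (w=6); MST = {1-5(w=6)}
step 2: add edge 1-8 (w=6); MST = {1-5(w=6) 1-8(w=6)}
step 3: add edge 2-5 (w=9); MST = {1-5(w=6) 1-8(w=6) 2-5(w=9)}
step 4: add edge 0-2 (w=3); MST = {0-2(w=3) 1-5(w=6) 1-8(w=6) 2-5(w=9)}
step 5: add edge 1-4 (w=11); MST = {0-2(w=3) 1-4(w=11) 1-5(w=6) 1-8(w=6) 2-5(w=9)}
step 6: add edge 3-4 (w=7); MST = {0-2(w=3) 1-4(w=11) 1-5(w=6) 1-8(w=6) 2-5(w=9) 3-4(w=7)}
step 7: add edge 0-6 (w=13); MST = {0-2(w=3) 0-6(w=13) 1-4(w=11) 1-5(w=6) 1-8(w=6) 2-5(w=9) 3-4(w=7)}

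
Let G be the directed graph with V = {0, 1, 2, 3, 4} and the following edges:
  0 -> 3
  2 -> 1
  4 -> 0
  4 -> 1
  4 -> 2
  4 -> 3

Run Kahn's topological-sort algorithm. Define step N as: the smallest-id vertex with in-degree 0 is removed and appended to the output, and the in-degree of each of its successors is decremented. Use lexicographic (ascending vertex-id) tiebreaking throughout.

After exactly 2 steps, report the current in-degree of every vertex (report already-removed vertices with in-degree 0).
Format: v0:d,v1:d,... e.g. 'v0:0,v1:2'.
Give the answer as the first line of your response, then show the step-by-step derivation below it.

v0:0,v1:1,v2:0,v3:0,v4:0

step 1: output 4; order=[4]; indeg=(0,1,0,1,0)
step 2: output 0; order=[4,0]; indeg=(0,1,0,0,0)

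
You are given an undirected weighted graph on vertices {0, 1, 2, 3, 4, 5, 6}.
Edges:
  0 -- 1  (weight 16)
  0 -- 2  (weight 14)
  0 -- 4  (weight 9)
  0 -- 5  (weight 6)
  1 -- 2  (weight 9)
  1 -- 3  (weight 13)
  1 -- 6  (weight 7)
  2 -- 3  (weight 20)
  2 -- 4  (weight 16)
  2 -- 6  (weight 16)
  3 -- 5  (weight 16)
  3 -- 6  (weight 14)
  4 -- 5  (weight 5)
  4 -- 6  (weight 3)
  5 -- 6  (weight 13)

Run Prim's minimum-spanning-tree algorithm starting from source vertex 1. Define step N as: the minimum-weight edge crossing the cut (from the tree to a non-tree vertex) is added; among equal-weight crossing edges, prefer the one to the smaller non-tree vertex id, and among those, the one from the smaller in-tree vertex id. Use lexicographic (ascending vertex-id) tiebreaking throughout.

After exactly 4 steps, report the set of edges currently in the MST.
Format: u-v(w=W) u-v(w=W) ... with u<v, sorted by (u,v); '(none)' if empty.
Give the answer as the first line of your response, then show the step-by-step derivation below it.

0-5(w=6) 1-6(w=7) 4-5(w=5) 4-6(w=3)

step 1: add edge 1-6 (w=7); MST = {1-6(w=7)}
step 2: add edge 4-6 (w=3); MST = {1-6(w=7) 4-6(w=3)}
step 3: add edge 4-5 (w=5); MST = {1-6(w=7) 4-5(w=5) 4-6(w=3)}
step 4: add edge 0-5 (w=6); MST = {0-5(w=6) 1-6(w=7) 4-5(w=5) 4-6(w=3)}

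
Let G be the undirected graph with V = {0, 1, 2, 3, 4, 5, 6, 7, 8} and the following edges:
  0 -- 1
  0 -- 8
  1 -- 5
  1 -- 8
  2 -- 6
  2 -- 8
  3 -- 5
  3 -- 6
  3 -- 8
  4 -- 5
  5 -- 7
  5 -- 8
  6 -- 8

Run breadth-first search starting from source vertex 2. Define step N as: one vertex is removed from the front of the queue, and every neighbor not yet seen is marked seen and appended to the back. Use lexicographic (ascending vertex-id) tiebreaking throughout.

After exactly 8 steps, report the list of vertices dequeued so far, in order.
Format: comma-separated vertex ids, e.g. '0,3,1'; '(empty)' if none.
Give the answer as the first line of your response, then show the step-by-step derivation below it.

2,6,8,3,0,1,5,4

step 1: dequeue 2; queue=[6,8]; order=2
step 2: dequeue 6; queue=[8,3]; order=2,6
step 3: dequeue 8; queue=[3,0,1,5]; order=2,6,8
step 4: dequeue 3; queue=[0,1,5]; order=2,6,8,3
step 5: dequeue 0; queue=[1,5]; order=2,6,8,3,0
step 6: dequeue 1; queue=[5]; order=2,6,8,3,0,1
step 7: dequeue 5; queue=[4,7]; order=2,6,8,3,0,1,5
step 8: dequeue 4; queue=[7]; order=2,6,8,3,0,1,5,4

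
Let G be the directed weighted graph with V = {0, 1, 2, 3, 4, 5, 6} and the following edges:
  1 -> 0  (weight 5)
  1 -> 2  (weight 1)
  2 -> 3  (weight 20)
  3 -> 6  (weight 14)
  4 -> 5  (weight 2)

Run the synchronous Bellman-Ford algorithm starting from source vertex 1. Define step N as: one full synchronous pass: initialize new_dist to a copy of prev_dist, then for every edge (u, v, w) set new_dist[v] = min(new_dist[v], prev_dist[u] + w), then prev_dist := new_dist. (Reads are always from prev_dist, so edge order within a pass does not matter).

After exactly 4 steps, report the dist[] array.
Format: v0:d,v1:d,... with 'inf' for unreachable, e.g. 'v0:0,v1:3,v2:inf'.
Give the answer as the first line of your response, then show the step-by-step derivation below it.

v0:5,v1:0,v2:1,v3:21,v4:inf,v5:inf,v6:35

step 1: dist = v0:5,v1:0,v2:1,v3:inf,v4:inf,v5:inf,v6:inf
step 2: dist = v0:5,v1:0,v2:1,v3:21,v4:inf,v5:inf,v6:inf
step 3: dist = v0:5,v1:0,v2:1,v3:21,v4:inf,v5:inf,v6:35
step 4: dist = v0:5,v1:0,v2:1,v3:21,v4:inf,v5:inf,v6:35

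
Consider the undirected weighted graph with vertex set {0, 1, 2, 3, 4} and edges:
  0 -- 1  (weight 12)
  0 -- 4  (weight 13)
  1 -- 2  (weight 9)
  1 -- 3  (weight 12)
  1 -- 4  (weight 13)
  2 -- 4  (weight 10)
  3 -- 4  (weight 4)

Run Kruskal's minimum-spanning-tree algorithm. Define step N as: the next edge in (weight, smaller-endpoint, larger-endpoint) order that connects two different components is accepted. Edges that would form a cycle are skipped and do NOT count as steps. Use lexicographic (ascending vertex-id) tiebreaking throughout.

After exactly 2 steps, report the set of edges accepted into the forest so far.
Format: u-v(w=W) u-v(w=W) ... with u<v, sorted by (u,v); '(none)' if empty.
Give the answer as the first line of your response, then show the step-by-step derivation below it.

1-2(w=9) 3-4(w=4)

step 1: add edge 3-4 (w=4); MST = {3-4(w=4)}
step 2: add edge 1-2 (w=9); MST = {1-2(w=9) 3-4(w=4)}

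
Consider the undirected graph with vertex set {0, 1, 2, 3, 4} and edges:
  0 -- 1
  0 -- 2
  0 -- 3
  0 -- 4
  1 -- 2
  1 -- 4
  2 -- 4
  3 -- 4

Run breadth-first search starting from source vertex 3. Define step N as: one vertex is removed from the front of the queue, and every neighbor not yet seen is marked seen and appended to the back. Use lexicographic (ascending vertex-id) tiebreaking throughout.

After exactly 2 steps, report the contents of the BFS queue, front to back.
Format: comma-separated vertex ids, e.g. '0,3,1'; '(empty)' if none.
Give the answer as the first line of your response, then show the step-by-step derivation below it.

4,1,2

step 1: dequeue 3; queue=[0,4]; order=3
step 2: dequeue 0; queue=[4,1,2]; order=3,0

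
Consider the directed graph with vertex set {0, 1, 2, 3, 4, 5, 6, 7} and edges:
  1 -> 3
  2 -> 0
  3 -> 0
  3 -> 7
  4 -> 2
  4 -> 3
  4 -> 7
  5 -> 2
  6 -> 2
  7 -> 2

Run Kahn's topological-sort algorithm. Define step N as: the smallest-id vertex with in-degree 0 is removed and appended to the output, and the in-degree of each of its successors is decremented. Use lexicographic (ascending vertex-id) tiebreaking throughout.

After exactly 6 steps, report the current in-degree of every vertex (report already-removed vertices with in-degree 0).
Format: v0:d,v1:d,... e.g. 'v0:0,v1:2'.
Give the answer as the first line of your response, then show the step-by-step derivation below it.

v0:1,v1:0,v2:0,v3:0,v4:0,v5:0,v6:0,v7:0

step 1: output 1; order=[1]; indeg=(2,0,4,1,0,0,0,2)
step 2: output 4; order=[1,4]; indeg=(2,0,3,0,0,0,0,1)
step 3: output 3; order=[1,4,3]; indeg=(1,0,3,0,0,0,0,0)
step 4: output 5; order=[1,4,3,5]; indeg=(1,0,2,0,0,0,0,0)
step 5: output 6; order=[1,4,3,5,6]; indeg=(1,0,1,0,0,0,0,0)
step 6: output 7; order=[1,4,3,5,6,7]; indeg=(1,0,0,0,0,0,0,0)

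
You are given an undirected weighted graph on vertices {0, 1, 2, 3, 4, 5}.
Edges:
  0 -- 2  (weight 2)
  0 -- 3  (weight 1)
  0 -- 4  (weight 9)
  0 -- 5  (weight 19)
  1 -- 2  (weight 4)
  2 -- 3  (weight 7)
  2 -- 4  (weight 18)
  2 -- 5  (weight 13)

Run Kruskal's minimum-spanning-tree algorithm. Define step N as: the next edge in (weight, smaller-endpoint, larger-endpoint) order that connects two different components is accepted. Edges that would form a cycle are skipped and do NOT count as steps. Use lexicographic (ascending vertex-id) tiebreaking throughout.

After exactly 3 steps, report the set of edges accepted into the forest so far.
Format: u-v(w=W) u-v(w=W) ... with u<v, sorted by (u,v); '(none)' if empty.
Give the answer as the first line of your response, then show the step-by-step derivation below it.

0-2(w=2) 0-3(w=1) 1-2(w=4)

step 1: add edge 0-3 (w=1); MST = {0-3(w=1)}
step 2: add edge 0-2 (w=2); MST = {0-2(w=2) 0-3(w=1)}
step 3: add edge 1-2 (w=4); MST = {0-2(w=2) 0-3(w=1) 1-2(w=4)}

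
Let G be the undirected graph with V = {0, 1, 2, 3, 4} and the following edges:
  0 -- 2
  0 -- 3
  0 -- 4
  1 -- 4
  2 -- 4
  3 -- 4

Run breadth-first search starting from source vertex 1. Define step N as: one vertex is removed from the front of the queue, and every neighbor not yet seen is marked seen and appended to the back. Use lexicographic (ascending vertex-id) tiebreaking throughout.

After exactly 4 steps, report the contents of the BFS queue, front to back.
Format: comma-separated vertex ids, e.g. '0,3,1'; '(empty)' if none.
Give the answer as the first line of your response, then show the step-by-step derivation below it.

3

step 1: dequeue 1; queue=[4]; order=1
step 2: dequeue 4; queue=[0,2,3]; order=1,4
step 3: dequeue 0; queue=[2,3]; order=1,4,0
step 4: dequeue 2; queue=[3]; order=1,4,0,2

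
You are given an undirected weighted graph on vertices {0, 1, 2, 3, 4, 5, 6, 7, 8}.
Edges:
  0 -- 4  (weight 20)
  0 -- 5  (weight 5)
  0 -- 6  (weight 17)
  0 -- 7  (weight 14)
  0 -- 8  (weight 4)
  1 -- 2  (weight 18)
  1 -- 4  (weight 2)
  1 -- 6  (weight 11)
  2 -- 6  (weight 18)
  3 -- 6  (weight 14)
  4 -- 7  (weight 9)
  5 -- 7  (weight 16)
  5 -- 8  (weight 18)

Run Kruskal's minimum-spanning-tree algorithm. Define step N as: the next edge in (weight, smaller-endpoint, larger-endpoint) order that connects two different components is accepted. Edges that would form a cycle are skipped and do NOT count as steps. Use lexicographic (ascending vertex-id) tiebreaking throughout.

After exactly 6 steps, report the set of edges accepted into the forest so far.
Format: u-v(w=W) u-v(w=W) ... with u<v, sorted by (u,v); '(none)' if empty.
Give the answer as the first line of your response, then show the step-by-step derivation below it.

0-5(w=5) 0-7(w=14) 0-8(w=4) 1-4(w=2) 1-6(w=11) 4-7(w=9)

step 1: add edge 1-4 (w=2); MST = {1-4(w=2)}
step 2: add edge 0-8 (w=4); MST = {0-8(w=4) 1-4(w=2)}
step 3: add edge 0-5 (w=5); MST = {0-5(w=5) 0-8(w=4) 1-4(w=2)}
step 4: add edge 4-7 (w=9); MST = {0-5(w=5) 0-8(w=4) 1-4(w=2) 4-7(w=9)}
step 5: add edge 1-6 (w=11); MST = {0-5(w=5) 0-8(w=4) 1-4(w=2) 1-6(w=11) 4-7(w=9)}
step 6: add edge 0-7 (w=14); MST = {0-5(w=5) 0-7(w=14) 0-8(w=4) 1-4(w=2) 1-6(w=11) 4-7(w=9)}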